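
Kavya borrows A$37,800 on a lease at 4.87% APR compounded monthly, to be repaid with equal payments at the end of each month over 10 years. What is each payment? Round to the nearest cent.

Periodic rate i = 0.0487/12 = 0.00405833; n = 10 × 12 = 120 periods.
PMT = 37800 / ( [1 − (1+0.00405833)^(−120)] / 0.00405833 ) = 37800 / 94.848564 = 398.5300

A$398.53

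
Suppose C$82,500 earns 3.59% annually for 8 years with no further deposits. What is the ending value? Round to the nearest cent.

C$109,394.78

FV = 82,500 × (1 + 0.0359)^8 = 109,394.7835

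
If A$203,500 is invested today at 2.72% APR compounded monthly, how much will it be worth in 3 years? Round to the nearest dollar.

A$220,782

Periodic rate i = 0.0272/12 = 0.00226667; n = 3 × 12 = 36 periods.
203,500 × (1+0.00226667)^36 = 203,500 × 1.084922 = 220,781.5309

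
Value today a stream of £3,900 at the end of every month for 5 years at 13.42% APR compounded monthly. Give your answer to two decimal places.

£169,796.64

Periodic rate i = 0.1342/12 = 0.0111833; n = 5 × 12 = 60 periods.
Annuity factor a(60|0.0111833) = 43.537600; PV = 3900 × 43.537600 = 169,796.6390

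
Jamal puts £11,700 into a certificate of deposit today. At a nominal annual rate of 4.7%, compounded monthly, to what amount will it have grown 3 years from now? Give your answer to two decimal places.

i = 0.047/12 = 0.00391667 per month; n = 3·12 = 36.
FV = 11,700 × (1 + 0.00391667)^36 = 13,467.9587

£13,467.96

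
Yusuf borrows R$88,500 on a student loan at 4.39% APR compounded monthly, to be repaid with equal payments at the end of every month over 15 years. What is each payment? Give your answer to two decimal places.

R$672.05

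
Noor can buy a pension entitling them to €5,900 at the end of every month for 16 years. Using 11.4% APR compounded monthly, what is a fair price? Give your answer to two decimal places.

€519,961.20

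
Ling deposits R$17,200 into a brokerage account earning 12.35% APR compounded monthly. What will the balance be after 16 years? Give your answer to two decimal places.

R$122,831.13

Periodic rate i = 0.1235/12 = 0.0102917; n = 16 × 12 = 192 periods.
FV = PV·(1+i)^n = 17,200 × 7.141345 = 122,831.1254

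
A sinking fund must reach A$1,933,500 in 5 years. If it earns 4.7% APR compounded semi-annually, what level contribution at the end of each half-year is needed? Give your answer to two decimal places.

With 2 periods per year: i = 0.0235, n = 10.
FV-annuity factor = 11.126574; PMT = 1.9335e+06 / 11.126574 = 173,773.1710

A$173,773.17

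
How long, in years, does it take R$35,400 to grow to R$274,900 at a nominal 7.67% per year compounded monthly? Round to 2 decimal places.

Periodic rate i = 0.0767/12 = 0.00639167.
n = ln(274900/35400) / ln(1+0.00639167) = ln(7.76554) / 0.006371 = 321.7062 months
= 321.7062/12 years

26.81 years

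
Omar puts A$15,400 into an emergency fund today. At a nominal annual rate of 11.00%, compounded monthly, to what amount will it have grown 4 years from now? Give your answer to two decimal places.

With 12 periods per year: i = 0.00916667, n = 48.
15,400 × (1+0.00916667)^48 = 15,400 × 1.549598 = 23,863.8099

A$23,863.81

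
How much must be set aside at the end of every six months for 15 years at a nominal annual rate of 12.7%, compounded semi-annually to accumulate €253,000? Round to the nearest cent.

Periodic rate i = 0.127/2 = 0.0635; n = 15 × 2 = 30 periods.
FV-annuity factor = 84.102666; PMT = 253000 / 84.102666 = 3,008.2281

€3,008.23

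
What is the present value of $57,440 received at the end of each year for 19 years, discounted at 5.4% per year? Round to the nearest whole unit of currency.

$672,098

PV = 57440 × [1 − (1+0.054)^(−19)] / 0.054 = 57440 × 11.700870 = 672,097.9494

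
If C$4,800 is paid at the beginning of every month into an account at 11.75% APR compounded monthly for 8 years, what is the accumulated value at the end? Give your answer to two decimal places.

C$766,429.87

With 12 periods per year: i = 0.00979167, n = 96.
FV = PMT · [(1+i)^n − 1] / i × (1+i) = 4800 · 159.672889 = 766,429.8663
Payments are at the start of each period, so multiply by (1+i).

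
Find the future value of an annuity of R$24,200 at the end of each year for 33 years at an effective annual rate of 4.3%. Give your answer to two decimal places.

Accumulation factor s(33|0.043) = 70.051078; FV = 24200 × 70.051078 = 1,695,236.0832

R$1,695,236.08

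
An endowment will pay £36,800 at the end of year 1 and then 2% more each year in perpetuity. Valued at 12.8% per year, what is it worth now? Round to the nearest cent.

£340,740.74

PV = PMT / (i − g) = 36800 / (0.128 − 0.02) = 36800 / 0.108000 = 340,740.7407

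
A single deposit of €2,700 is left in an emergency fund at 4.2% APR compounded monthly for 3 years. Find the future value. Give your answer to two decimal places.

€3,061.89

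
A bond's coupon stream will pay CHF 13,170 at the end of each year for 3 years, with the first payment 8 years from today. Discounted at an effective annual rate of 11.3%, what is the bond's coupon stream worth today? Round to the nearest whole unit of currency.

CHF 15,132

PV at t=7 (ordinary 3-year annuity): 13170 × a(3|0.113) = 13170 × 2.431020 = 32,016.5375
PV₀ = 32,016.5375 / (1+0.113)^7 = 32,016.5375 / 2.115759 = 15,132.4139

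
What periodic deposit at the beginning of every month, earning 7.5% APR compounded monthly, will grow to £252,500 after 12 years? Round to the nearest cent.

£1,079.57

With 12 periods per year: i = 0.00625, n = 144.
FV-annuity factor × (1+i) = 233.888533; PMT = 252500 / 233.888533 = 1,079.5741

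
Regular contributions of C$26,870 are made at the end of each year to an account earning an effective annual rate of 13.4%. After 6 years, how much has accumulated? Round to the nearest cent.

Accumulation factor s(6|0.134) = 8.407189; FV = 26870 × 8.407189 = 225,901.1757

C$225,901.18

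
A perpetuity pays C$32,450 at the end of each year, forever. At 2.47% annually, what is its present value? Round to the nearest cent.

C$1,313,765.18

PV = PMT / i = 32450 / 0.0247 = 1,313,765.1822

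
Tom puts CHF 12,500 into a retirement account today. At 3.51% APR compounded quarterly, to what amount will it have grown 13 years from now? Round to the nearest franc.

CHF 19,689

With 4 periods per year: i = 0.008775, n = 52.
FV = PV·(1+i)^n = 12,500 × 1.575086 = 19,688.5700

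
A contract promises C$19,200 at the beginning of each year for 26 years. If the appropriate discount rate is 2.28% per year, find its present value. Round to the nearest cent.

PV = PMT · [1 − (1+i)^(−n)] / i × (1+i) = 19200 · 19.896627 = 382,015.2301
(Beginning-of-period payments → annuity-due factor ×(1+i).)

C$382,015.23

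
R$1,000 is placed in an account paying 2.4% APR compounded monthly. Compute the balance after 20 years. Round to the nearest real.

R$1,615

With 12 periods per year: i = 0.002, n = 240.
FV = PV·(1+i)^n = 1,000 × 1.615300 = 1,615.2999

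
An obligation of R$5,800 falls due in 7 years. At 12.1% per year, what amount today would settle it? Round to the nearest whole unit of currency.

R$2,607

PV = 5,800 / (1 + 0.121)^7 = 5,800 / 2.224535 = 2,607.2862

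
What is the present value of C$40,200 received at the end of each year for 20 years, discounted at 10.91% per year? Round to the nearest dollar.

C$322,019

Annuity factor a(20|0.1091) = 8.010426; PV = 40200 × 8.010426 = 322,019.1361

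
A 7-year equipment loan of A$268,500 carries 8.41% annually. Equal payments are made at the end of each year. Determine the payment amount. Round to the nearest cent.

Annuity-PV factor = 5.134156; PMT = 268500 / 5.134156 = 52,296.8136

A$52,296.81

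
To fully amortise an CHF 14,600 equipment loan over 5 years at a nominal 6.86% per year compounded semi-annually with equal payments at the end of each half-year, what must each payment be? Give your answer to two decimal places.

CHF 1,749.34

Periodic rate i = 0.0686/2 = 0.0343; n = 5 × 2 = 10 periods.
PMT = 14600 / ( [1 − (1+0.0343)^(−10)] / 0.0343 ) = 14600 / 8.346026 = 1,749.3356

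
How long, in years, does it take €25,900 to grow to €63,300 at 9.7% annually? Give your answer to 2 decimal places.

9.65 years

(1+i)^n = 63300/25900 = 2.44402, so n = ln 2.44402 / ln 1.097 = 9.6527 years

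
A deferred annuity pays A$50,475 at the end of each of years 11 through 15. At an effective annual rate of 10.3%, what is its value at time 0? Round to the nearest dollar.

A$71,241

Value one period before first payment (t=10): 50475 × [1 − (1+0.103)^(−5)] / 0.103 = 50475 × 3.761912 = 189,882.5141
Discount back 10 years: 189,882.5141 × (1+0.103)^(−10) = 189,882.5141 × 0.375184 = 71,240.9741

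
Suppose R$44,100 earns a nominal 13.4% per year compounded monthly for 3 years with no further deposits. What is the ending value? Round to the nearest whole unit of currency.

R$65,774

Periodic rate i = 0.134/12 = 0.0111667; n = 3 × 12 = 36 periods.
FV = PV·(1+i)^n = 44,100 × 1.491485 = 65,774.4755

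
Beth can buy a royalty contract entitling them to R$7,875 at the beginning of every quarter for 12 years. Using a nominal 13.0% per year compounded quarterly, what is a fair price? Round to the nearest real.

With 4 periods per year: i = 0.0325, n = 48.
Annuity factor a(48|0.0325) × (1+i) = 24.925644; PV = 7875 × 24.925644 = 196,289.4433
Payments are at the start of each period, so multiply by (1+i).

R$196,289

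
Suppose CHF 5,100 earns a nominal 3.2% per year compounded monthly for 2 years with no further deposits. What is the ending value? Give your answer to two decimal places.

CHF 5,436.61

With 12 periods per year: i = 0.00266667, n = 24.
FV = 5,100 × (1 + 0.00266667)^24 = 5,436.6081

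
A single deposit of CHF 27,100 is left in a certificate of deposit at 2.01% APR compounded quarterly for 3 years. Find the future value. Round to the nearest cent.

CHF 28,780.06

i = 0.0201/4 = 0.005025 per quarter; n = 3·4 = 12.
FV = PV·(1+i)^n = 27,100 × 1.061995 = 28,780.0584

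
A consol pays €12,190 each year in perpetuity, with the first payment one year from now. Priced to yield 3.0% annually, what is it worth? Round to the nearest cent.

€406,333.33

PV = C/r = 12190/0.03 = 406,333.3333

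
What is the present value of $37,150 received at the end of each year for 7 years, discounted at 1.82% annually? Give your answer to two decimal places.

$242,106.81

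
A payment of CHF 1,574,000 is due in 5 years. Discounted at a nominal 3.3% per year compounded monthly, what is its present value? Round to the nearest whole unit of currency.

CHF 1,334,887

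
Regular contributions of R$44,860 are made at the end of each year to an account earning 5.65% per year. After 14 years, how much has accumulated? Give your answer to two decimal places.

Accumulation factor s(14|0.0565) = 20.506269; FV = 44860 × 20.506269 = 919,911.2353

R$919,911.24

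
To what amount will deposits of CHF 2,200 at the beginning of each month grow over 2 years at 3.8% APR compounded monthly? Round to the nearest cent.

CHF 54,941.64

With 12 periods per year: i = 0.00316667, n = 24.
FV = 2200 × [(1+0.00316667)^24 − 1] / 0.00316667 × (1+i) = 2200 × 24.973471 = 54,941.6362
(annuity-due: payments at period start, so ×(1+i).)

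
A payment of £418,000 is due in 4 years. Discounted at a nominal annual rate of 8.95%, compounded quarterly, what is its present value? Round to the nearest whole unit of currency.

Periodic rate i = 0.0895/4 = 0.022375; n = 4 × 4 = 16 periods.
Discount factor = (1+0.022375)^(−16) = 0.701837; PV = 418,000 × 0.701837 = 293,368.0017

£293,368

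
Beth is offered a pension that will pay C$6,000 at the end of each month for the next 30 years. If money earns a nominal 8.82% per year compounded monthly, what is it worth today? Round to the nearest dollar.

C$757,858

i = 0.0882/12 = 0.00735 per month; n = 30·12 = 360.
Annuity factor a(360|0.00735) = 126.309643; PV = 6000 × 126.309643 = 757,857.8581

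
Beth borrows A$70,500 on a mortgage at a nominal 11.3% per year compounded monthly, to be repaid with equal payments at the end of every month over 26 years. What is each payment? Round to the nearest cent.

i = 0.113/12 = 0.00941667 per month; n = 26·12 = 312.
PMT = 70500 / ( [1 − (1+0.00941667)^(−312)] / 0.00941667 ) = 70500 / 100.491527 = 701.5517

A$701.55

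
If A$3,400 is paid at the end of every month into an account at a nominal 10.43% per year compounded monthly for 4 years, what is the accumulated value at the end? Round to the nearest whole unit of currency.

With 12 periods per year: i = 0.00869167, n = 48.
Accumulation factor s(48|0.00869167) = 59.249005; FV = 3400 × 59.249005 = 201,446.6182

A$201,447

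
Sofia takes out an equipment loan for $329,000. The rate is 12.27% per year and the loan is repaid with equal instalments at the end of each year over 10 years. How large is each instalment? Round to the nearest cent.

$58,872.81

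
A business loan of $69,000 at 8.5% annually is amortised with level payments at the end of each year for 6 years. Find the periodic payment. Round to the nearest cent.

PMT = 69000 / ( [1 − (1+0.085)^(−6)] / 0.085 ) = 69000 / 4.553587 = 15,152.8888

$15,152.89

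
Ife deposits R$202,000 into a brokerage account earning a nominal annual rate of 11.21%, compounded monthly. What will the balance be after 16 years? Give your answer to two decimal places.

R$1,204,165.29

With 12 periods per year: i = 0.00934167, n = 192.
FV = 202,000 × (1 + 0.00934167)^192 = 1,204,165.2915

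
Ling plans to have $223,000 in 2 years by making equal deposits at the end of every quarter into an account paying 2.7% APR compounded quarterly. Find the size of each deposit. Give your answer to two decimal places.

$27,223.10

Periodic rate i = 0.027/4 = 0.00675; n = 2 × 4 = 8 periods.
FV-annuity factor = 8.191573; PMT = 223000 / 8.191573 = 27,223.0982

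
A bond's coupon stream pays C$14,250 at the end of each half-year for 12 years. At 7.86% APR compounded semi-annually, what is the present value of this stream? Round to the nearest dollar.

With 2 periods per year: i = 0.0393, n = 24.
PV = 14250 × [1 − (1+0.0393)^(−24)] / 0.0393 = 14250 × 15.356825 = 218,834.7595

C$218,835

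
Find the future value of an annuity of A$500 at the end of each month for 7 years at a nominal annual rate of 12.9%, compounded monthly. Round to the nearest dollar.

A$67,681

Periodic rate i = 0.129/12 = 0.01075; n = 7 × 12 = 84 periods.
FV = 500 × [(1+0.01075)^84 − 1] / 0.01075 = 500 × 135.361197 = 67,680.5985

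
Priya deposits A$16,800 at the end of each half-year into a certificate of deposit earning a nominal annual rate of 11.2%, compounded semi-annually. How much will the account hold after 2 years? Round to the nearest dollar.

With 2 periods per year: i = 0.056, n = 4.
FV = 16800 × [(1+0.056)^4 − 1] / 0.056 = 16800 × 4.348720 = 73,058.4895

A$73,058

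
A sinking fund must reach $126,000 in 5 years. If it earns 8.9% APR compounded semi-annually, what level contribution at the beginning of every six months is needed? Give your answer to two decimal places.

i = 0.089/2 = 0.0445 per half-year; n = 5·2 = 10.
FV-annuity factor × (1+i) = 12.805216; PMT = 126000 / 12.805216 = 9,839.7402

$9,839.74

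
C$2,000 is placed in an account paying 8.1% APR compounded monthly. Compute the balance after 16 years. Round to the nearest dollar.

With 12 periods per year: i = 0.00675, n = 192.
FV = PV·(1+i)^n = 2,000 × 3.638770 = 7,277.5391

C$7,278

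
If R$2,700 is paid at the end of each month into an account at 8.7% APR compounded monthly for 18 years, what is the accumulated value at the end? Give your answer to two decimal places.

R$1,400,458.23

With 12 periods per year: i = 0.00725, n = 216.
Accumulation factor s(216|0.00725) = 518.688233; FV = 2700 × 518.688233 = 1,400,458.2299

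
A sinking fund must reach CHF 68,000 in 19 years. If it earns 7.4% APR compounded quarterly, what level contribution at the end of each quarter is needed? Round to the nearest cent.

CHF 415.52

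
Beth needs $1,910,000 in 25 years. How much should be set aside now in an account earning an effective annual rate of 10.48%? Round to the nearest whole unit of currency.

$158,104

Discount factor = (1+0.1048)^(−25) = 0.082777; PV = 1,910,000 × 0.082777 = 158,103.5888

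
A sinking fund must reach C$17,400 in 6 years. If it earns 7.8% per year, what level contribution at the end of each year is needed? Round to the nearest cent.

C$2,383.88

PMT = 17400 / ( [(1+0.078)^6 − 1] / 0.078 ) = 17400 / 7.299023 = 2,383.8806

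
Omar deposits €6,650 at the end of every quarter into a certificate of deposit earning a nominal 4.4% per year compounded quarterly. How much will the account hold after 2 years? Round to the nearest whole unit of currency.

i = 0.044/4 = 0.011 per quarter; n = 2·4 = 8.
FV = 6650 × [(1+0.011)^8 − 1] / 0.011 = 6650 × 8.314870 = 55,293.8855

€55,294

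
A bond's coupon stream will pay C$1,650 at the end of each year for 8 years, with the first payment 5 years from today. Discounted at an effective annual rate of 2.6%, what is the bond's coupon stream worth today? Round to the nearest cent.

C$10,630.95

PV at t=4 (ordinary 8-year annuity): 1650 × a(8|0.026) = 1650 × 7.139662 = 11,780.4431
PV₀ = 11,780.4431 / (1+0.026)^4 = 11,780.4431 / 1.108127 = 10,630.9526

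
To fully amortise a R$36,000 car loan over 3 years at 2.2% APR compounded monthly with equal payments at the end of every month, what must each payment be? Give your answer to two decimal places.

R$1,034.28

Periodic rate i = 0.022/12 = 0.00183333; n = 3 × 12 = 36 periods.
PMT = 36000 / ( [1 − (1+0.00183333)^(−36)] / 0.00183333 ) = 36000 / 34.806855 = 1,034.2790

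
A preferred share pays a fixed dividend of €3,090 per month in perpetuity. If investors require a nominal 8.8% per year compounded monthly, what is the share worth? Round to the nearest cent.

€421,363.64

Periodic rate i = 0.088/12 = 0.00733333.
PV = C/r = 3090/0.00733333 = 421,363.6364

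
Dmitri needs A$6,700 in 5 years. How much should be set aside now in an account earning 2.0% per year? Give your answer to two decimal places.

A$6,068.40

Discount factor = (1+0.02)^(−5) = 0.905731; PV = 6,700 × 0.905731 = 6,068.3964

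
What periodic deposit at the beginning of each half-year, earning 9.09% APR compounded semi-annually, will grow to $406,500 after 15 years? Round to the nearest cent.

i = 0.0909/2 = 0.04545 per half-year; n = 15·2 = 30.
FV-annuity factor × (1+i) = 64.268284; PMT = 406500 / 64.268284 = 6,325.0482

$6,325.05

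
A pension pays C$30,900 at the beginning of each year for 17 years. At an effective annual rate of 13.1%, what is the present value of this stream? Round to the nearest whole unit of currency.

Annuity factor a(17|0.131) × (1+i) = 7.568643; PV = 30900 × 7.568643 = 233,871.0737
Payments are at the start of each period, so multiply by (1+i).

C$233,871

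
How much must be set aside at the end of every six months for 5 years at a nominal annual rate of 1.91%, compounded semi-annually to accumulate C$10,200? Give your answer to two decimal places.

C$976.93

With 2 periods per year: i = 0.00955, n = 10.
PMT = 10200 / ( [(1+0.00955)^10 − 1] / 0.00955 ) = 10200 / 10.440879 = 976.9292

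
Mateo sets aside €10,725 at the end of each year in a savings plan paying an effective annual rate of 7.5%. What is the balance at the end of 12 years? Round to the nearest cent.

€197,594.48

FV = 10725 × [(1+0.075)^12 − 1] / 0.075 = 10725 × 18.423728 = 197,594.4827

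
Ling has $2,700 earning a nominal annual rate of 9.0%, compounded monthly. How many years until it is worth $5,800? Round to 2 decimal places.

Periodic rate i = 0.09/12 = 0.0075.
(1+i)^n = 5800/2700 = 2.14815, so n = ln 2.14815 / ln 1.0075 = 102.3293 months
= 102.3293/12 years

8.53 years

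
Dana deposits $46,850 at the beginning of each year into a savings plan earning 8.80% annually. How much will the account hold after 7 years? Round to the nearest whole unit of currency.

$466,105

FV = PMT · [(1+i)^n − 1] / i × (1+i) = 46850 · 9.948877 = 466,104.8807
Payments are at the start of each period, so multiply by (1+i).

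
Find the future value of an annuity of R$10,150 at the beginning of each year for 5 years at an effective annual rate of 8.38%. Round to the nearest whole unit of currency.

R$65,027

FV = PMT · [(1+i)^n − 1] / i × (1+i) = 10150 · 6.406576 = 65,026.7467
(annuity-due: payments at period start, so ×(1+i).)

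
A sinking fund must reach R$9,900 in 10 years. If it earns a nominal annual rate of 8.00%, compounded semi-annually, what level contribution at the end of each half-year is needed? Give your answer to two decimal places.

R$332.46

Periodic rate i = 0.08/2 = 0.04; n = 10 × 2 = 20 periods.
FV-annuity factor = 29.778079; PMT = 9900 / 29.778079 = 332.4593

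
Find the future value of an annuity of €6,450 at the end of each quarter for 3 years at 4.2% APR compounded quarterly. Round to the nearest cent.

i = 0.042/4 = 0.0105 per quarter; n = 3·4 = 12.
FV = 6450 × [(1+0.0105)^12 − 1] / 0.0105 = 6450 × 12.717838 = 82,030.0536

€82,030.05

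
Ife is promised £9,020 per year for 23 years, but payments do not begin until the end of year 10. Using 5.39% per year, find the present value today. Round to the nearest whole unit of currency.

£73,142

Value one period before first payment (t=9): 9020 × [1 − (1+0.0539)^(−23)] / 0.0539 = 9020 × 13.006300 = 117,316.8275
Discount back 9 years: 117,316.8275 × (1+0.0539)^(−9) = 117,316.8275 × 0.623455 = 73,141.8043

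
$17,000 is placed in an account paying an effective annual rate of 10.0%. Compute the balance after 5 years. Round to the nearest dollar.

FV = PV·(1+i)^n = 17,000 × 1.610510 = 27,378.6700

$27,379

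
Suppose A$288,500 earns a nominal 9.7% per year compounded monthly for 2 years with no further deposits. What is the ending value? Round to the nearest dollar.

A$349,994

Periodic rate i = 0.097/12 = 0.00808333; n = 2 × 12 = 24 periods.
288,500 × (1+0.00808333)^24 = 288,500 × 1.213150 = 349,993.7169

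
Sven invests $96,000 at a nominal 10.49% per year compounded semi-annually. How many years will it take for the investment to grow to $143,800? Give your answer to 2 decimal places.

3.95 years

Periodic rate i = 0.1049/2 = 0.05245.
n = ln(143800/96000) / ln(1+0.05245) = ln(1.49792) / 0.051121 = 7.9043 half-years
= 7.9043/2 years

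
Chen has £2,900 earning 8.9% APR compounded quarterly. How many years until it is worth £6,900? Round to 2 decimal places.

9.85 years

Periodic rate i = 0.089/4 = 0.02225.
n = ln(6900/2900) / ln(1+0.02225) = ln(2.37931) / 0.022006 = 39.3896 quarters
= 39.3896/4 years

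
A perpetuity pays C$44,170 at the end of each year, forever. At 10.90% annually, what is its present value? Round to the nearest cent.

C$405,229.36

PV = C/r = 44170/0.109 = 405,229.3578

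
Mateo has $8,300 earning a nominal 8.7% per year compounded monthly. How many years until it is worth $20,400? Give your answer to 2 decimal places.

Periodic rate i = 0.087/12 = 0.00725.
(1+i)^n = 20400/8300 = 2.45783, so n = ln 2.45783 / ln 1.00725 = 124.4876 months
= 124.4876/12 years

10.37 years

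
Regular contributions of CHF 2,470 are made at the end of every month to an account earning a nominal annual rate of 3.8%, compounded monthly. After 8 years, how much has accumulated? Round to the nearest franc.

CHF 276,602

i = 0.038/12 = 0.00316667 per month; n = 8·12 = 96.
Accumulation factor s(96|0.00316667) = 111.984711; FV = 2470 × 111.984711 = 276,602.2351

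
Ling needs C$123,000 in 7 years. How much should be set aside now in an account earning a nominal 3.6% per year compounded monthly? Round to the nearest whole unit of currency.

C$95,637

Periodic rate i = 0.036/12 = 0.003; n = 7 × 12 = 84 periods.
PV = FV·(1+i)^(−n) = 123,000 × 0.777538 = 95,637.1747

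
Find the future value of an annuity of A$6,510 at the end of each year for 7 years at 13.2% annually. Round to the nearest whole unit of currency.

A$68,153

Accumulation factor s(7|0.132) = 10.469000; FV = 6510 × 10.469000 = 68,153.1913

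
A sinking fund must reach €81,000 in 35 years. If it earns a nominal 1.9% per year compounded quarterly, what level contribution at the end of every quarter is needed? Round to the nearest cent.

€408.69

With 4 periods per year: i = 0.00475, n = 140.
FV-annuity factor = 198.196114; PMT = 81000 / 198.196114 = 408.6861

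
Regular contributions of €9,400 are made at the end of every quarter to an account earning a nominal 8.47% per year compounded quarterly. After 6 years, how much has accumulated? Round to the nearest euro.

i = 0.0847/4 = 0.021175 per quarter; n = 6·4 = 24.
FV = 9400 × [(1+0.021175)^24 − 1] / 0.021175 = 9400 × 30.861861 = 290,101.4971

€290,101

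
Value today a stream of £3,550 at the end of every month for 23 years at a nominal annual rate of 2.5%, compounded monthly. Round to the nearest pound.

With 12 periods per year: i = 0.00208333, n = 276.
PV = PMT · [1 − (1+i)^(−n)] / i = 3550 · 209.740061 = 744,577.2178

£744,577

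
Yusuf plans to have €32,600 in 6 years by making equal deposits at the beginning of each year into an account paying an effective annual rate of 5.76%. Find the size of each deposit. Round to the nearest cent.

PMT = 32600 / ( [(1+0.0576)^6 − 1] / 0.0576 × (1+i) ) = 32600 / 7.332646 = 4,445.8713

€4,445.87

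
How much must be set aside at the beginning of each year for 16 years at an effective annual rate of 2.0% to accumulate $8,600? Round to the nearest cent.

$452.34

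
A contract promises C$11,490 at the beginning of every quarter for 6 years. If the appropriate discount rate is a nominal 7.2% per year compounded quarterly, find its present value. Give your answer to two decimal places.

C$226,328.00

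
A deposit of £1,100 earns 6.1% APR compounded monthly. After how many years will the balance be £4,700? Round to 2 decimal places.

23.87 years

Periodic rate i = 0.061/12 = 0.00508333.
(1+i)^n = 4700/1100 = 4.27273, so n = ln 4.27273 / ln 1.00508 = 286.4145 months
= 286.4145/12 years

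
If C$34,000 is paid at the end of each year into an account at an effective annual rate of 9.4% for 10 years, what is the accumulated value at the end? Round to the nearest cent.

C$526,525.51

FV = PMT · [(1+i)^n − 1] / i = 34000 · 15.486044 = 526,525.5122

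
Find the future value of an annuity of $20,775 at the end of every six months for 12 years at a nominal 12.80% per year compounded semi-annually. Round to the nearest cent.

With 2 periods per year: i = 0.064, n = 24.
Accumulation factor s(24|0.064) = 53.624891; FV = 20775 × 53.624891 = 1,114,057.1201

$1,114,057.12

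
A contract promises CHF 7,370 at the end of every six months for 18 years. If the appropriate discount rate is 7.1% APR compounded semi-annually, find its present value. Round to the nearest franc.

CHF 148,472

i = 0.071/2 = 0.0355 per half-year; n = 18·2 = 36.
PV = PMT · [1 − (1+i)^(−n)] / i = 7370 · 20.145439 = 148,471.8841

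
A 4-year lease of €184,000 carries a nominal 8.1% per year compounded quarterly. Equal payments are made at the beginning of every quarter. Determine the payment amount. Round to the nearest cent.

€13,308.97

With 4 periods per year: i = 0.02025, n = 16.
Annuity-PV factor × (1+i) = 13.825264; PMT = 184000 / 13.825264 = 13,308.9684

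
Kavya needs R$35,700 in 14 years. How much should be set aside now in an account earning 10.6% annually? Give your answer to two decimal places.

PV = FV·(1+i)^(−n) = 35,700 × 0.244022 = 8,711.5702

R$8,711.57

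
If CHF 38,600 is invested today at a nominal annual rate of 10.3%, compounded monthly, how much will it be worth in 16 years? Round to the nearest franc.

Periodic rate i = 0.103/12 = 0.00858333; n = 16 × 12 = 192 periods.
38,600 × (1+0.00858333)^192 = 38,600 × 5.160160 = 199,182.1679

CHF 199,182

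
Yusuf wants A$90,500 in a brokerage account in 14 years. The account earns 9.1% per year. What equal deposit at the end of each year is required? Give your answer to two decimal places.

PMT = 90500 / ( [(1+0.091)^14 − 1] / 0.091 ) = 90500 / 26.207749 = 3,453.1771

A$3,453.18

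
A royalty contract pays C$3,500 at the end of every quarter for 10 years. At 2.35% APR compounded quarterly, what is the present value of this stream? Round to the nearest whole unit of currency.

C$124,442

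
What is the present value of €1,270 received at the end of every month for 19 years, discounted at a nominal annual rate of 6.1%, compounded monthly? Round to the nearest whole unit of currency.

€171,207

With 12 periods per year: i = 0.00508333, n = 228.
PV = 1270 × [1 − (1+0.00508333)^(−228)] / 0.00508333 = 1270 × 134.808699 = 171,207.0480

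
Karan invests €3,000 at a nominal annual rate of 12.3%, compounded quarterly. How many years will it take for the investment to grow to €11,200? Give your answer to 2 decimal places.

Periodic rate i = 0.123/4 = 0.03075.
n = ln(11200/3000) / ln(1+0.03075) = ln(3.73333) / 0.030287 = 43.4944 quarters
= 43.4944/4 years

10.87 years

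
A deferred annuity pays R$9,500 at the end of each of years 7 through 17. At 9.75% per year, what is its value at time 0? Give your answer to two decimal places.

R$35,718.60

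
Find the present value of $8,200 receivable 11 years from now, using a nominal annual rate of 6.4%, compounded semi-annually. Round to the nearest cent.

$4,100.72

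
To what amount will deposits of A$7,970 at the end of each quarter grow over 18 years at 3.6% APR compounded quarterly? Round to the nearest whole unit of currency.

A$802,473

i = 0.036/4 = 0.009 per quarter; n = 18·4 = 72.
FV = PMT · [(1+i)^n − 1] / i = 7970 · 100.686696 = 802,472.9686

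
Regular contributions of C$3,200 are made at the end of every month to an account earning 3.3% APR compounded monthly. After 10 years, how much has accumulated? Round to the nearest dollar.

C$454,212

With 12 periods per year: i = 0.00275, n = 120.
FV = PMT · [(1+i)^n − 1] / i = 3200 · 141.941191 = 454,211.8098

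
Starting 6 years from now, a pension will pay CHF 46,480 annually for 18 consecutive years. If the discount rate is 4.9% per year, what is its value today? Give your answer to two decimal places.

PV at t=5 (ordinary 18-year annuity): 46480 × a(18|0.049) = 46480 × 11.781455 = 547,602.0090
PV₀ = 547,602.0090 / (1+0.049)^5 = 547,602.0090 / 1.270216 = 431,109.4987

CHF 431,109.50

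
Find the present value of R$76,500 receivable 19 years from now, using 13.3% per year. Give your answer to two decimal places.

PV = 76,500 / (1 + 0.133)^19 = 76,500 / 10.724284 = 7,133.3437

R$7,133.34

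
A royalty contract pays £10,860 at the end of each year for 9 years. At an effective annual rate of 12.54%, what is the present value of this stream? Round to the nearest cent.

£56,696.06

PV = 10860 × [1 − (1+0.1254)^(−9)] / 0.1254 = 10860 × 5.220632 = 56,696.0608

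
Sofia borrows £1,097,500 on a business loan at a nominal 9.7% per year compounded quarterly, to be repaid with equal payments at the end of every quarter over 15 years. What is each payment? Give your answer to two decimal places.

£34,903.55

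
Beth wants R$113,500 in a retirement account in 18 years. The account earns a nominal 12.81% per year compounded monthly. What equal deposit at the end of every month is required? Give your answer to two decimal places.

Periodic rate i = 0.1281/12 = 0.010675; n = 18 × 12 = 216 periods.
FV-annuity factor = 834.693225; PMT = 113500 / 834.693225 = 135.9781

R$135.98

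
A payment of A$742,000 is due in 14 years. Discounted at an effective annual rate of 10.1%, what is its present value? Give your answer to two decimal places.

Discount factor = (1+0.101)^(−14) = 0.260003; PV = 742,000 × 0.260003 = 192,921.8597

A$192,921.86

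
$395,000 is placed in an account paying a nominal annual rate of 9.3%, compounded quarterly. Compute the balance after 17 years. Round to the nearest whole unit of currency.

Periodic rate i = 0.093/4 = 0.02325; n = 17 × 4 = 68 periods.
FV = PV·(1+i)^n = 395,000 × 4.772646 = 1,885,195.1822

$1,885,195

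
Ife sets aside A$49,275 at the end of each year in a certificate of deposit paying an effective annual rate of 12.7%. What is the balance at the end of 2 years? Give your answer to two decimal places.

FV = 49275 × [(1+0.127)^2 − 1] / 0.127 = 49275 × 2.127000 = 104,807.9250

A$104,807.93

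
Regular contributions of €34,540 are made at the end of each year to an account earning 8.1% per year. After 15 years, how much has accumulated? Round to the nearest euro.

€945,165

FV = 34540 × [(1+0.081)^15 − 1] / 0.081 = 34540 × 27.364367 = 945,165.2366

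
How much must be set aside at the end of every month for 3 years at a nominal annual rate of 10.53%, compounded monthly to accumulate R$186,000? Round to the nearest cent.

R$4,415.94

i = 0.1053/12 = 0.008775 per month; n = 3·12 = 36.
FV-annuity factor = 42.120176; PMT = 186000 / 42.120176 = 4,415.9360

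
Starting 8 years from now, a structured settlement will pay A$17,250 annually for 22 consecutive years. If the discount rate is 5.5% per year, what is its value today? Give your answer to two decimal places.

A$149,214.81

PV at t=7 (ordinary 22-year annuity): 17250 × a(22|0.055) = 17250 × 12.583170 = 217,059.6778
Discount back 7 years: 217,059.6778 × (1+0.055)^(−7) = 217,059.6778 × 0.687437 = 149,214.8122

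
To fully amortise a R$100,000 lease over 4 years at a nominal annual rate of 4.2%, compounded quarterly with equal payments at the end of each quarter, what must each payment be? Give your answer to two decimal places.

R$6,822.37

Periodic rate i = 0.042/4 = 0.0105; n = 4 × 4 = 16 periods.
Annuity-PV factor = 14.657659; PMT = 100000 / 14.657659 = 6,822.3719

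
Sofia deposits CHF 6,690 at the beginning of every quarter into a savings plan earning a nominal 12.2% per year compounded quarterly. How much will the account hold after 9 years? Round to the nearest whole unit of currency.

CHF 440,622

i = 0.122/4 = 0.0305 per quarter; n = 9·4 = 36.
Accumulation factor s(36|0.0305) × (1+i) = 65.862820; FV = 6690 × 65.862820 = 440,622.2635
(Beginning-of-period payments → annuity-due factor ×(1+i).)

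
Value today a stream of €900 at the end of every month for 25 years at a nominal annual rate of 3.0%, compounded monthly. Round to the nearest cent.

With 12 periods per year: i = 0.0025, n = 300.
PV = 900 × [1 − (1+0.0025)^(−300)] / 0.0025 = 900 × 210.876453 = 189,788.8080

€189,788.81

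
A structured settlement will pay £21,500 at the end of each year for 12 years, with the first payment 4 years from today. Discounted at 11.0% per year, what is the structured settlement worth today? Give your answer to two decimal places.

Value one period before first payment (t=3): 21500 × [1 − (1+0.11)^(−12)] / 0.11 = 21500 × 6.492356 = 139,585.6572
PV₀ = 139,585.6572 / (1+0.11)^3 = 139,585.6572 / 1.367631 = 102,063.8295

£102,063.83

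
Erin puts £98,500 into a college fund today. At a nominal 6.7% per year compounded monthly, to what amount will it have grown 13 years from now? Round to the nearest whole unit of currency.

Periodic rate i = 0.067/12 = 0.00558333; n = 13 × 12 = 156 periods.
98,500 × (1+0.00558333)^156 = 98,500 × 2.383518 = 234,776.5051

£234,777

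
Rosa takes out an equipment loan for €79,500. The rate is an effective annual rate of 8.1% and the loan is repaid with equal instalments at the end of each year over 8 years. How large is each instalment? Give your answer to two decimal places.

Annuity-PV factor = 5.724895; PMT = 79500 / 5.724895 = 13,886.7179

€13,886.72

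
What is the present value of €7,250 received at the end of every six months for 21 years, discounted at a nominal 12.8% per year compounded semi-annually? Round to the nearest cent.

i = 0.128/2 = 0.064 per half-year; n = 21·2 = 42.
PV = PMT · [1 − (1+i)^(−n)] / i = 7250 · 14.470825 = 104,913.4815

€104,913.48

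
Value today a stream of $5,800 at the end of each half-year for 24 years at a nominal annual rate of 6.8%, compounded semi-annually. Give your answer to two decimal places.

$136,314.36

Periodic rate i = 0.068/2 = 0.034; n = 24 × 2 = 48 periods.
Annuity factor a(48|0.034) = 23.502476; PV = 5800 × 23.502476 = 136,314.3597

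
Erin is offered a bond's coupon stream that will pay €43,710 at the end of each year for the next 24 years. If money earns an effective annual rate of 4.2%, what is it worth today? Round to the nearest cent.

€653,004.95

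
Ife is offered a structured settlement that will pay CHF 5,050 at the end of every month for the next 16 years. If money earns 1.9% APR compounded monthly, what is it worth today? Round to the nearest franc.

Periodic rate i = 0.019/12 = 0.00158333; n = 16 × 12 = 192 periods.
PV = PMT · [1 − (1+i)^(−n)] / i = 5050 · 165.449508 = 835,520.0152

CHF 835,520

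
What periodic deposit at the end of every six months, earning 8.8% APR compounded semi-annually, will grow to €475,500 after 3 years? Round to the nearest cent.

€70,969.93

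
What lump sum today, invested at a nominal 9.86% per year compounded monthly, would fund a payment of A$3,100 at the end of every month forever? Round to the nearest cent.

Periodic rate i = 0.0986/12 = 0.00821667.
PV = C/r = 3100/0.00821667 = 377,281.9473

A$377,281.95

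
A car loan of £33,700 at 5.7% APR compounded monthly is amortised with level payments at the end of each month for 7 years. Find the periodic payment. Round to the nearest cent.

£487.48

Periodic rate i = 0.057/12 = 0.00475; n = 7 × 12 = 84 periods.
Annuity-PV factor = 69.131612; PMT = 33700 / 69.131612 = 487.4760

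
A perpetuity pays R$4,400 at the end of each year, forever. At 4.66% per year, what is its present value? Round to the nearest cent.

PV = C/r = 4400/0.0466 = 94,420.6009

R$94,420.60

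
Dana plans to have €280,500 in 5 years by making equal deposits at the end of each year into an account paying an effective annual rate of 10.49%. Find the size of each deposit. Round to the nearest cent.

FV-annuity factor = 6.164933; PMT = 280500 / 6.164933 = 45,499.2795

€45,499.28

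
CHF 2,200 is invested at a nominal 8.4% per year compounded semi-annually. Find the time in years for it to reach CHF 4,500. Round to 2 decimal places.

Periodic rate i = 0.084/2 = 0.042.
n = ln(4500/2200) / ln(1+0.042) = ln(2.04545) / 0.041142 = 17.3939 half-years
= 17.3939/2 years

8.70 years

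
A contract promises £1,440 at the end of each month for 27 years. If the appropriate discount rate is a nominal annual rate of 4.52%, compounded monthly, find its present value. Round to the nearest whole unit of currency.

i = 0.0452/12 = 0.00376667 per month; n = 27·12 = 324.
PV = 1440 × [1 − (1+0.00376667)^(−324)] / 0.00376667 = 1440 × 186.958548 = 269,220.3097

£269,220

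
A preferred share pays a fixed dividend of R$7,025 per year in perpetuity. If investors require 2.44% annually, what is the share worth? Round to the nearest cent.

PV = PMT / i = 7025 / 0.0244 = 287,909.8361

R$287,909.84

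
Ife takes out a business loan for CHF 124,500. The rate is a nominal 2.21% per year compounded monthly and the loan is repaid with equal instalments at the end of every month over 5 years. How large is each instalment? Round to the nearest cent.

Periodic rate i = 0.0221/12 = 0.00184167; n = 5 × 12 = 60 periods.
Annuity-PV factor = 56.754391; PMT = 124500 / 56.754391 = 2,193.6629

CHF 2,193.66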